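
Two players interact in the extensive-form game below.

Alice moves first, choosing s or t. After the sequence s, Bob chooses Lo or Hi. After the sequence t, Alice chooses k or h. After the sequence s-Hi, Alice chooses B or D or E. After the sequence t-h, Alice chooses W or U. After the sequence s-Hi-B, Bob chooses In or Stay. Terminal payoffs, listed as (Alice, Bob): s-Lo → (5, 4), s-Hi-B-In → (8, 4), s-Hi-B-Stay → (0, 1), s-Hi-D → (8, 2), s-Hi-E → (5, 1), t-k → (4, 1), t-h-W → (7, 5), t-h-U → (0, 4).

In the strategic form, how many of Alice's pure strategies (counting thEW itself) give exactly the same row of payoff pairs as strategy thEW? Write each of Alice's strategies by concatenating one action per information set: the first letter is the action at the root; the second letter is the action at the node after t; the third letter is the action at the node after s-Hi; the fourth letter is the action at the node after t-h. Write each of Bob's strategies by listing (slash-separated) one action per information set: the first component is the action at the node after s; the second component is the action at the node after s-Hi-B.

Row for thEW (columns Lo/In, Lo/Stay, Hi/In, Hi/Stay): (7,5) (7,5) (7,5) (7,5).
Under thEW, Alice's choice at the node after s-Hi can never be reached regardless of what Bob does, so varying those choices leaves every outcome unchanged.
Holding the reachable choices fixed and varying the unreachable one freely already gives 3 equivalent strategies.
No other strategy reproduces this row, so those 3 are the full class: thBW, thDW, thEW.

3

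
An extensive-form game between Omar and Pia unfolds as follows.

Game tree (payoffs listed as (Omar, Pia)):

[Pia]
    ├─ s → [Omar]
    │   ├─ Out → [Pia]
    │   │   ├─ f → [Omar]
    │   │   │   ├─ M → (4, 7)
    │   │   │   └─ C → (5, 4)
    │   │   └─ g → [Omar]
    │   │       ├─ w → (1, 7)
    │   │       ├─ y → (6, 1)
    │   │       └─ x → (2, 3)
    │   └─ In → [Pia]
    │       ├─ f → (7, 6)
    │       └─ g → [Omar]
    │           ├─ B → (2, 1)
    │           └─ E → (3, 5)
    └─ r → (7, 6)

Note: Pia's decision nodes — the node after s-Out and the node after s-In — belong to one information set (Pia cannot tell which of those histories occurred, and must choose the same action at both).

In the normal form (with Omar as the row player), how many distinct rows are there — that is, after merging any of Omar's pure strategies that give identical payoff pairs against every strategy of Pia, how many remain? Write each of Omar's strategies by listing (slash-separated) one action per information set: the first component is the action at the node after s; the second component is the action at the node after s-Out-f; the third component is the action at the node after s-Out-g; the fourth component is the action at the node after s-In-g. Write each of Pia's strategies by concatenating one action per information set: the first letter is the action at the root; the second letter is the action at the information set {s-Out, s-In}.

Omar has 24 pure strategies: Out/M/w/B, Out/M/w/E, Out/M/y/B, Out/M/y/E, Out/M/x/B, Out/M/x/E, Out/C/w/B, Out/C/w/E, Out/C/y/B, Out/C/y/E, Out/C/x/B, Out/C/x/E, In/M/w/B, In/M/w/E, In/M/y/B, In/M/y/E, In/M/x/B, In/M/x/E, In/C/w/B, In/C/w/E, In/C/y/B, In/C/y/E, In/C/x/B, In/C/x/E. Columns: sf, sg, rf, rg.
{Out/M/w/B, Out/M/w/E} → row (4,7) (1,7) (7,6) (7,6)
{Out/M/y/B, Out/M/y/E} → row (4,7) (6,1) (7,6) (7,6)
{Out/M/x/B, Out/M/x/E} → row (4,7) (2,3) (7,6) (7,6)
{Out/C/w/B, Out/C/w/E} → row (5,4) (1,7) (7,6) (7,6)
{Out/C/y/B, Out/C/y/E} → row (5,4) (6,1) (7,6) (7,6)
{Out/C/x/B, Out/C/x/E} → row (5,4) (2,3) (7,6) (7,6)
{In/M/w/B, In/M/y/B, In/M/x/B, In/C/w/B, In/C/y/B, In/C/x/B} → row (7,6) (2,1) (7,6) (7,6)
{In/M/w/E, In/M/y/E, In/M/x/E, In/C/w/E, In/C/y/E, In/C/x/E} → row (7,6) (3,5) (7,6) (7,6)
That's 8 distinct rows out of 24 strategies.

8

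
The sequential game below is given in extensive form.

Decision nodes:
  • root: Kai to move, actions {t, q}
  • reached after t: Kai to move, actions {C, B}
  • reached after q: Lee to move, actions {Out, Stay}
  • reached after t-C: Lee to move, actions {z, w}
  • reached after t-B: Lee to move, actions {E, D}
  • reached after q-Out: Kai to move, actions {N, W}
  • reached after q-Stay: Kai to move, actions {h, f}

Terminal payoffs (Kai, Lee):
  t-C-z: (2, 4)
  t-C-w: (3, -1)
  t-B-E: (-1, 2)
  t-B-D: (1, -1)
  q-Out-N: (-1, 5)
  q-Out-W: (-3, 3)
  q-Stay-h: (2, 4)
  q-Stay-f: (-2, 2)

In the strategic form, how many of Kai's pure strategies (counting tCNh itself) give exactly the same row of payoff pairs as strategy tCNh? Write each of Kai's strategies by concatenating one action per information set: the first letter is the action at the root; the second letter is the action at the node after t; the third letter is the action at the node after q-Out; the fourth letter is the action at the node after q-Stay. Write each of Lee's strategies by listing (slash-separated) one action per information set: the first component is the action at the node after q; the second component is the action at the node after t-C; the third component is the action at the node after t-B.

4

Row for tCNh (columns Out/z/E, Out/z/D, Out/w/E, Out/w/D, Stay/z/E, Stay/z/D, Stay/w/E, Stay/w/D): (2,4) (2,4) (3,-1) (3,-1) (2,4) (2,4) (3,-1) (3,-1).
Under tCNh, Kai's choice at the node after q-Out and at the node after q-Stay can never be reached regardless of what Lee does, so varying those choices leaves every outcome unchanged.
Holding the reachable choices fixed and varying the unreachable ones freely already gives 2 × 2 = 4 equivalent strategies.
No other strategy reproduces this row, so those 4 are the full class: tCNh, tCNf, tCWh, tCWf.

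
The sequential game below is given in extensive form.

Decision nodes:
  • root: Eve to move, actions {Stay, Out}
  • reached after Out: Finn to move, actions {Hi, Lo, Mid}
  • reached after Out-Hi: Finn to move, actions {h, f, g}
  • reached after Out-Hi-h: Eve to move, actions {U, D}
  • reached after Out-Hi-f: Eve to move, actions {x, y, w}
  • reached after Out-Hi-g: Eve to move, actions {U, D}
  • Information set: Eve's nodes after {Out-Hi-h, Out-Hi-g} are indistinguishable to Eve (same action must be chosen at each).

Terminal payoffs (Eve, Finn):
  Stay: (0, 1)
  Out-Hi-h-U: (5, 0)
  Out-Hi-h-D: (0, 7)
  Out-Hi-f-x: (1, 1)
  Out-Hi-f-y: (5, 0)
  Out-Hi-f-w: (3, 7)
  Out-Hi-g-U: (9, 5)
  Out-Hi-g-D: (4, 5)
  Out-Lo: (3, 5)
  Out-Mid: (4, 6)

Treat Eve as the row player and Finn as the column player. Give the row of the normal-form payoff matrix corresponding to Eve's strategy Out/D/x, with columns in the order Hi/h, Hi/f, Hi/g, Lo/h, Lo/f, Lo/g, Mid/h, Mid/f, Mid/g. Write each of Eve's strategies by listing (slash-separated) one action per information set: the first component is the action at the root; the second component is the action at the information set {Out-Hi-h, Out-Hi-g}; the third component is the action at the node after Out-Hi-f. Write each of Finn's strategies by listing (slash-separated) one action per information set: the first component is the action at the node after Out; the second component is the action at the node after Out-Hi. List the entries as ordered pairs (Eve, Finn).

(0,7) (1,1) (4,5) (3,5) (3,5) (3,5) (4,6) (4,6) (4,6)

vs Hi/h: Eve plays Out → Finn plays Hi at [Out] → Finn plays h at [Out-Hi] → Eve plays D at [Out-Hi-h] → (0, 7)
vs Hi/f: Eve plays Out → Finn plays Hi at [Out] → Finn plays f at [Out-Hi] → Eve plays x at [Out-Hi-f] → (1, 1)
vs Hi/g: Eve plays Out → Finn plays Hi at [Out] → Finn plays g at [Out-Hi] → Eve plays D at [Out-Hi-g] → (4, 5)
vs Lo/h: Eve plays Out → Finn plays Lo at [Out] → (3, 5)
vs Lo/f: Eve plays Out → Finn plays Lo at [Out] → (3, 5)
vs Lo/g: Eve plays Out → Finn plays Lo at [Out] → (3, 5)
vs Mid/h: Eve plays Out → Finn plays Mid at [Out] → (4, 6)
vs Mid/f: Eve plays Out → Finn plays Mid at [Out] → (4, 6)
vs Mid/g: Eve plays Out → Finn plays Mid at [Out] → (4, 6)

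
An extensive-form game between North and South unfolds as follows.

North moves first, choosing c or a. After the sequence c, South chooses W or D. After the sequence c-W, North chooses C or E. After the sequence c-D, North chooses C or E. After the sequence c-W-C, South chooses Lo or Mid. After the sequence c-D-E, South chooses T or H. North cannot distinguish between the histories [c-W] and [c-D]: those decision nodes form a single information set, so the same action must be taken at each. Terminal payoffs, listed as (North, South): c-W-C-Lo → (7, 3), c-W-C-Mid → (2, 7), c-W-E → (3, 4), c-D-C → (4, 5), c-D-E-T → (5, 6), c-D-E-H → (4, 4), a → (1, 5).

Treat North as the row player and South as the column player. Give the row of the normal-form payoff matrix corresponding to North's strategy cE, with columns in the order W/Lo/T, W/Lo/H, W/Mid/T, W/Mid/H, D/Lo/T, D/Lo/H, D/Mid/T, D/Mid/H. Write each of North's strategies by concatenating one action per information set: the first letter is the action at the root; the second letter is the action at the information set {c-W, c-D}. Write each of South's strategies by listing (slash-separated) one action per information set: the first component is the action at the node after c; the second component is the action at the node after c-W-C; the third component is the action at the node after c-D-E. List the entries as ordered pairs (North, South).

vs W/Lo/T: North plays c → South plays W at [c] → North plays E at [c-W] → (3, 4)
vs W/Lo/H: North plays c → South plays W at [c] → North plays E at [c-W] → (3, 4)
vs W/Mid/T: North plays c → South plays W at [c] → North plays E at [c-W] → (3, 4)
vs W/Mid/H: North plays c → South plays W at [c] → North plays E at [c-W] → (3, 4)
vs D/Lo/T: North plays c → South plays D at [c] → North plays E at [c-D] → South plays T at [c-D-E] → (5, 6)
vs D/Lo/H: North plays c → South plays D at [c] → North plays E at [c-D] → South plays H at [c-D-E] → (4, 4)
vs D/Mid/T: North plays c → South plays D at [c] → North plays E at [c-D] → South plays T at [c-D-E] → (5, 6)
vs D/Mid/H: North plays c → South plays D at [c] → North plays E at [c-D] → South plays H at [c-D-E] → (4, 4)

(3,4) (3,4) (3,4) (3,4) (5,6) (4,4) (5,6) (4,4)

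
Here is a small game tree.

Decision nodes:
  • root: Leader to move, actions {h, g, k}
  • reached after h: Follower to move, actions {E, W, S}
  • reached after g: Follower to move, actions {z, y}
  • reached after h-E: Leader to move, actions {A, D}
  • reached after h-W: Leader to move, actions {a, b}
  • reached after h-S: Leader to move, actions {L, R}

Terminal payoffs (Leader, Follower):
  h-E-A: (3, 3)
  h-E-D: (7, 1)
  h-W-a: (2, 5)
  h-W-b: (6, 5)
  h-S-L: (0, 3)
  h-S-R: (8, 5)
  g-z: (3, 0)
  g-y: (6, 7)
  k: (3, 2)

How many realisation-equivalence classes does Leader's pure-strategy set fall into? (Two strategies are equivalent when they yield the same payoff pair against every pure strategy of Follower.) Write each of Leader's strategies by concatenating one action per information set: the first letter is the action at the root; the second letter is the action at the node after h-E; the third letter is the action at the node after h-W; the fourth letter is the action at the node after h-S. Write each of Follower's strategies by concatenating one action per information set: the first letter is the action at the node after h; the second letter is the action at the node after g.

Leader has 24 pure strategies: hAaL, hAaR, hAbL, hAbR, hDaL, hDaR, hDbL, hDbR, gAaL, gAaR, gAbL, gAbR, gDaL, gDaR, gDbL, gDbR, kAaL, kAaR, kAbL, kAbR, kDaL, kDaR, kDbL, kDbR. Columns: Ez, Ey, Wz, Wy, Sz, Sy.
{hAaL} → row (3,3) (3,3) (2,5) (2,5) (0,3) (0,3)
{hAaR} → row (3,3) (3,3) (2,5) (2,5) (8,5) (8,5)
{hAbL} → row (3,3) (3,3) (6,5) (6,5) (0,3) (0,3)
{hAbR} → row (3,3) (3,3) (6,5) (6,5) (8,5) (8,5)
{hDaL} → row (7,1) (7,1) (2,5) (2,5) (0,3) (0,3)
{hDaR} → row (7,1) (7,1) (2,5) (2,5) (8,5) (8,5)
{hDbL} → row (7,1) (7,1) (6,5) (6,5) (0,3) (0,3)
{hDbR} → row (7,1) (7,1) (6,5) (6,5) (8,5) (8,5)
{gAaL, gAaR, gAbL, gAbR, gDaL, gDaR, gDbL, gDbR} → row (3,0) (6,7) (3,0) (6,7) (3,0) (6,7)
{kAaL, kAaR, kAbL, kAbR, kDaL, kDaR, kDbL, kDbR} → row (3,2) (3,2) (3,2) (3,2) (3,2) (3,2)
That's 10 distinct rows out of 24 strategies.

10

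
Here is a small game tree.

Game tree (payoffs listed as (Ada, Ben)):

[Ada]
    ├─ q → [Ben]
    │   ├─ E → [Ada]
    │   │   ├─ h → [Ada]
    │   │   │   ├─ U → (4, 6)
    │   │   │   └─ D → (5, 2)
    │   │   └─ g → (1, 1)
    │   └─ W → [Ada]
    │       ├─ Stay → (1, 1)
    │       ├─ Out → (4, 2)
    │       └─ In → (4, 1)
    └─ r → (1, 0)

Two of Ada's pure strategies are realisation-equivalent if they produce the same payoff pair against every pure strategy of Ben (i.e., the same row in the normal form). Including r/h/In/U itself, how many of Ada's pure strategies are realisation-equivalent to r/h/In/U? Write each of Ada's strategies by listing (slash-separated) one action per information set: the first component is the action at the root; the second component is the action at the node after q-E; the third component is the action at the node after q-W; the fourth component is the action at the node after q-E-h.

12

Row for r/h/In/U (columns E, W): (1,0) (1,0).
Under r/h/In/U, Ada's choice at the node after q-E and at the node after q-W and at the node after q-E-h can never be reached regardless of what Ben does, so varying those choices leaves every outcome unchanged.
Holding the reachable choices fixed and varying the unreachable ones freely already gives 2 × 3 × 2 = 12 equivalent strategies.
No other strategy reproduces this row, so those 12 are the full class: r/h/Stay/U, r/h/Stay/D, r/h/Out/U, r/h/Out/D, r/h/In/U, r/h/In/D, r/g/Stay/U, r/g/Stay/D, r/g/Out/U, r/g/Out/D, r/g/In/U, r/g/In/D.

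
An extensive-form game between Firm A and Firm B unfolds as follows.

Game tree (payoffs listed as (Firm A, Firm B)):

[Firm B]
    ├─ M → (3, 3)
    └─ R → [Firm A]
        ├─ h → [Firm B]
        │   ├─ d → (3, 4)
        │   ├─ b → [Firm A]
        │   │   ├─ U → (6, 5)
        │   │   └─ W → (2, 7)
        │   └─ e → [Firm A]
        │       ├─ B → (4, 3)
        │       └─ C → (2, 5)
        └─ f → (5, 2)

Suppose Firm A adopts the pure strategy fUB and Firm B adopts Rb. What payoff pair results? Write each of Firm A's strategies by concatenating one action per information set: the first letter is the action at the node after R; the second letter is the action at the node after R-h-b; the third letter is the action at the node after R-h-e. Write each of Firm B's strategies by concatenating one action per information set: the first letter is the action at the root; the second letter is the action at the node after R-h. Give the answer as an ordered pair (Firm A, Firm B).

(5, 2)

Trace the play path from the root:
  Firm B plays R
  Firm A plays f at [R]
→ terminal payoff (5, 2).
(Firm A's choice at the node after R-h-b is never reached on this path, so it doesn't affect the outcome.)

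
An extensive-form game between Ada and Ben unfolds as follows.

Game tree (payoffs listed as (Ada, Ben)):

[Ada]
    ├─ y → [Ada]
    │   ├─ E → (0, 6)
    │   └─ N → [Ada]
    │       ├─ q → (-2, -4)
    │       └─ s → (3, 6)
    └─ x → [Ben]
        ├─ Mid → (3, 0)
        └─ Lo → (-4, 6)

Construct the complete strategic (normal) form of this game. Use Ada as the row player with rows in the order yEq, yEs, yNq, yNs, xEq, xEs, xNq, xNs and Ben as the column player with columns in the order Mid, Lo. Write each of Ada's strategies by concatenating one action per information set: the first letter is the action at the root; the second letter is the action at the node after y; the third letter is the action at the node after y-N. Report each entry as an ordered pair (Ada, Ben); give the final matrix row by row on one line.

yEq: (0,6) (0,6) | yEs: (0,6) (0,6) | yNq: (-2,-4) (-2,-4) | yNs: (3,6) (3,6) | xEq: (3,0) (-4,6) | xEs: (3,0) (-4,6) | xNq: (3,0) (-4,6) | xNs: (3,0) (-4,6)

          Mid       Lo
 yEq    (0,6)    (0,6)
 yEs    (0,6)    (0,6)
 yNq  (-2,-4)  (-2,-4)
 yNs    (3,6)    (3,6)
 xEq    (3,0)   (-4,6)
 xEs    (3,0)   (-4,6)
 xNq    (3,0)   (-4,6)
 xNs    (3,0)   (-4,6)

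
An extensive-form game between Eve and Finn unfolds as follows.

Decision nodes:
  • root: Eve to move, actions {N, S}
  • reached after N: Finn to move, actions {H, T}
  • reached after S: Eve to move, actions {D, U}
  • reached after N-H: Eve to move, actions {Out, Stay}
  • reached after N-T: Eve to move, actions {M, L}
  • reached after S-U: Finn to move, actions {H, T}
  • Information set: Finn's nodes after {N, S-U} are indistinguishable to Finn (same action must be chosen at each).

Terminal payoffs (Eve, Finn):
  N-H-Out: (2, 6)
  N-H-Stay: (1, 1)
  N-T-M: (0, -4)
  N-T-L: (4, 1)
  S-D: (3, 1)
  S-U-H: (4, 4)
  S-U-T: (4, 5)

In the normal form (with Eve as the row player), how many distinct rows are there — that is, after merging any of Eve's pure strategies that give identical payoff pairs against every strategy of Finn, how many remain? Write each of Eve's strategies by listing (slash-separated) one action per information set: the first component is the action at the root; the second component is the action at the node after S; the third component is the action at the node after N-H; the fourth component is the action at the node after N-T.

Eve has 16 pure strategies: N/D/Out/M, N/D/Out/L, N/D/Stay/M, N/D/Stay/L, N/U/Out/M, N/U/Out/L, N/U/Stay/M, N/U/Stay/L, S/D/Out/M, S/D/Out/L, S/D/Stay/M, S/D/Stay/L, S/U/Out/M, S/U/Out/L, S/U/Stay/M, S/U/Stay/L. Columns: H, T.
{N/D/Out/M, N/U/Out/M} → row (2,6) (0,-4)
{N/D/Out/L, N/U/Out/L} → row (2,6) (4,1)
{N/D/Stay/M, N/U/Stay/M} → row (1,1) (0,-4)
{N/D/Stay/L, N/U/Stay/L} → row (1,1) (4,1)
{S/D/Out/M, S/D/Out/L, S/D/Stay/M, S/D/Stay/L} → row (3,1) (3,1)
{S/U/Out/M, S/U/Out/L, S/U/Stay/M, S/U/Stay/L} → row (4,4) (4,5)
That's 6 distinct rows out of 16 strategies.

6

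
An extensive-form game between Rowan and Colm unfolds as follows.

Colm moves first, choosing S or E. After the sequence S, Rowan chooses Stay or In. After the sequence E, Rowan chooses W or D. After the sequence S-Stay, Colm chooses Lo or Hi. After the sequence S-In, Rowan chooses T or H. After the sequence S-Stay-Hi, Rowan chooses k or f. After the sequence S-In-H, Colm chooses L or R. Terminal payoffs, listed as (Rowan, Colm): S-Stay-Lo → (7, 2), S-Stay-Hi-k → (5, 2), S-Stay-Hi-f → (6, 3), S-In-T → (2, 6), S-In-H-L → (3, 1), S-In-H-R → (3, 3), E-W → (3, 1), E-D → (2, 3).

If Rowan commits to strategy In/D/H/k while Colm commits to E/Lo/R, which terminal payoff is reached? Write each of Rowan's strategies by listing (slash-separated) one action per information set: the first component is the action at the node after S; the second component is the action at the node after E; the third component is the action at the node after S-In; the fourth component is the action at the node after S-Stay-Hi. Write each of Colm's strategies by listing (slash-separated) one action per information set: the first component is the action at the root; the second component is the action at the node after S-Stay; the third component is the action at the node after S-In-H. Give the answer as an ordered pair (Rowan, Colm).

Trace the play path from the root:
  Colm plays E
  Rowan plays D at [E]
→ terminal payoff (2, 3).
(Rowan's choice at the node after S is never reached on this path, so it doesn't affect the outcome.)

(2, 3)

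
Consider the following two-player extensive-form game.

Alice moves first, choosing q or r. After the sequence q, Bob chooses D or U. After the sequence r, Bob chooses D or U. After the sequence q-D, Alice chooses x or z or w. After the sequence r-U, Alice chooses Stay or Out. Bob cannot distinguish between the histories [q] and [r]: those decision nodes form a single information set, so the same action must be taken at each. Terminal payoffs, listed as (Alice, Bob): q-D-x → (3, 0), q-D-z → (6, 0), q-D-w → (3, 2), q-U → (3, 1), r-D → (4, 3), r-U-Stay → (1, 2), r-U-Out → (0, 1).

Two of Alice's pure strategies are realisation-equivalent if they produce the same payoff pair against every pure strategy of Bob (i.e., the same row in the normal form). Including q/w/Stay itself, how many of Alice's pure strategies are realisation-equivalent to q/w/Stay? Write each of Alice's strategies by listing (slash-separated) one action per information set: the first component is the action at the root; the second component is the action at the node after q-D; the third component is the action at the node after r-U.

Row for q/w/Stay (columns D, U): (3,2) (3,1).
Under q/w/Stay, Alice's choice at the node after r-U can never be reached regardless of what Bob does, so varying those choices leaves every outcome unchanged.
Holding the reachable choices fixed and varying the unreachable one freely already gives 2 equivalent strategies.
No other strategy reproduces this row, so those 2 are the full class: q/w/Stay, q/w/Out.

2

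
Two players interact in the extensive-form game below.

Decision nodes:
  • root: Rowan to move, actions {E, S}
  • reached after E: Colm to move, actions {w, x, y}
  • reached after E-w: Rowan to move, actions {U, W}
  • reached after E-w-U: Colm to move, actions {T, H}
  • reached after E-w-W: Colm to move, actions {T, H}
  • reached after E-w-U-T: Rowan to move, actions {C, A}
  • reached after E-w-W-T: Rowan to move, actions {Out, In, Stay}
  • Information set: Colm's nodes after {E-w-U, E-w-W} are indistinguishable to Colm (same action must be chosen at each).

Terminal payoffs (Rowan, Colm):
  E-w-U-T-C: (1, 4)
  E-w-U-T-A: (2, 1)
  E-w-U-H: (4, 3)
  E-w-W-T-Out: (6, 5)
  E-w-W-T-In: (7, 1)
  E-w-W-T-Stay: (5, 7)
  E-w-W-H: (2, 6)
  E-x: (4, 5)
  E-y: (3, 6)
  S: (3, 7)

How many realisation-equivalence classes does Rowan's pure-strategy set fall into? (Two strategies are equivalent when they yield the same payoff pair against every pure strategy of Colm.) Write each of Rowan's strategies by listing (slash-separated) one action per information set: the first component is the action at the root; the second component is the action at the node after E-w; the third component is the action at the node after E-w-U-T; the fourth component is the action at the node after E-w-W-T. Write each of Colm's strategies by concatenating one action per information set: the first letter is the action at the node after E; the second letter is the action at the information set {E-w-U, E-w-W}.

6

Rowan has 24 pure strategies: E/U/C/Out, E/U/C/In, E/U/C/Stay, E/U/A/Out, E/U/A/In, E/U/A/Stay, E/W/C/Out, E/W/C/In, E/W/C/Stay, E/W/A/Out, E/W/A/In, E/W/A/Stay, S/U/C/Out, S/U/C/In, S/U/C/Stay, S/U/A/Out, S/U/A/In, S/U/A/Stay, S/W/C/Out, S/W/C/In, S/W/C/Stay, S/W/A/Out, S/W/A/In, S/W/A/Stay. Columns: wT, wH, xT, xH, yT, yH.
{E/U/C/Out, E/U/C/In, E/U/C/Stay} → row (1,4) (4,3) (4,5) (4,5) (3,6) (3,6)
{E/U/A/Out, E/U/A/In, E/U/A/Stay} → row (2,1) (4,3) (4,5) (4,5) (3,6) (3,6)
{E/W/C/Out, E/W/A/Out} → row (6,5) (2,6) (4,5) (4,5) (3,6) (3,6)
{E/W/C/In, E/W/A/In} → row (7,1) (2,6) (4,5) (4,5) (3,6) (3,6)
{E/W/C/Stay, E/W/A/Stay} → row (5,7) (2,6) (4,5) (4,5) (3,6) (3,6)
{S/U/C/Out, S/U/C/In, S/U/C/Stay, S/U/A/Out, S/U/A/In, S/U/A/Stay, S/W/C/Out, S/W/C/In, S/W/C/Stay, S/W/A/Out, S/W/A/In, S/W/A/Stay} → row (3,7) (3,7) (3,7) (3,7) (3,7) (3,7)
That's 6 distinct rows out of 24 strategies.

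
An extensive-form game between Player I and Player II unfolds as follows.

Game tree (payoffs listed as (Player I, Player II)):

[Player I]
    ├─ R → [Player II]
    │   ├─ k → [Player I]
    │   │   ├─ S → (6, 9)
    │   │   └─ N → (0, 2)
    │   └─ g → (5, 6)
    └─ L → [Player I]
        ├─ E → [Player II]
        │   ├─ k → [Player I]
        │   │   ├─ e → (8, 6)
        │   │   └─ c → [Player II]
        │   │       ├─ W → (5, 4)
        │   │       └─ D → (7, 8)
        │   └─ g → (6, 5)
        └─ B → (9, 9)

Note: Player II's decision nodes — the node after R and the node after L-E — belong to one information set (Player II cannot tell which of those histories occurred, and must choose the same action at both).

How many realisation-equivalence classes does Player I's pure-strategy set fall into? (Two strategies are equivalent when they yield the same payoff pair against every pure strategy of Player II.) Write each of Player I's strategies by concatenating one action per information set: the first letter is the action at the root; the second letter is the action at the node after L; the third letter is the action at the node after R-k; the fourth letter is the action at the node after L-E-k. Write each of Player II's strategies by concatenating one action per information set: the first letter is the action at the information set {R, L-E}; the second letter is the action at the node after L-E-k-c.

Player I has 16 pure strategies: RESe, RESc, RENe, RENc, RBSe, RBSc, RBNe, RBNc, LESe, LESc, LENe, LENc, LBSe, LBSc, LBNe, LBNc. Columns: kW, kD, gW, gD.
{RESe, RESc, RBSe, RBSc} → row (6,9) (6,9) (5,6) (5,6)
{RENe, RENc, RBNe, RBNc} → row (0,2) (0,2) (5,6) (5,6)
{LESe, LENe} → row (8,6) (8,6) (6,5) (6,5)
{LESc, LENc} → row (5,4) (7,8) (6,5) (6,5)
{LBSe, LBSc, LBNe, LBNc} → row (9,9) (9,9) (9,9) (9,9)
That's 5 distinct rows out of 16 strategies.

5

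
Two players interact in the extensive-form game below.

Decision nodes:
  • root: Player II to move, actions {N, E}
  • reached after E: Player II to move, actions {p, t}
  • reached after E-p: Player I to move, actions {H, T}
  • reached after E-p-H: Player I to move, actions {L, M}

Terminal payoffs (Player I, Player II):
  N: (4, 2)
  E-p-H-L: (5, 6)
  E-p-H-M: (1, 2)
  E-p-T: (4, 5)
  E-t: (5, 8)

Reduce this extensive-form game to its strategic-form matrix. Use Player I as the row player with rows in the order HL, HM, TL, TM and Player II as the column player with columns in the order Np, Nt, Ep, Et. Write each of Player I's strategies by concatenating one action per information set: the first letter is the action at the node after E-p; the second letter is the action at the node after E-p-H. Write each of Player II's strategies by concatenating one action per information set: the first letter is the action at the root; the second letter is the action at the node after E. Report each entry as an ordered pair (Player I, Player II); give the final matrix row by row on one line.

HL: (4,2) (4,2) (5,6) (5,8) | HM: (4,2) (4,2) (1,2) (5,8) | TL: (4,2) (4,2) (4,5) (5,8) | TM: (4,2) (4,2) (4,5) (5,8)

           Np       Nt       Ep       Et
  HL    (4,2)    (4,2)    (5,6)    (5,8)
  HM    (4,2)    (4,2)    (1,2)    (5,8)
  TL    (4,2)    (4,2)    (4,5)    (5,8)
  TM    (4,2)    (4,2)    (4,5)    (5,8)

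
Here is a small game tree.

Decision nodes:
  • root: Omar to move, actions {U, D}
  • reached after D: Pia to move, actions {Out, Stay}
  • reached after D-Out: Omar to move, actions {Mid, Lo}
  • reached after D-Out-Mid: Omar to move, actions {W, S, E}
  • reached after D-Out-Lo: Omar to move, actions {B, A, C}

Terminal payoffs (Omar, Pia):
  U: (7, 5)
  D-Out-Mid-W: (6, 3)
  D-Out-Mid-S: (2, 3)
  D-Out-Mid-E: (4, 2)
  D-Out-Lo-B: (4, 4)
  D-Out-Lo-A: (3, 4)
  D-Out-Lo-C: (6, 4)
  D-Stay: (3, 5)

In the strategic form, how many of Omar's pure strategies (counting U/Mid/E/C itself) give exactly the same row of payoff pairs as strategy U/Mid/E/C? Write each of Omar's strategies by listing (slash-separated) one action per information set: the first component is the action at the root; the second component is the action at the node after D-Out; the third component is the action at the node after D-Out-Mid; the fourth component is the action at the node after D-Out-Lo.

18

Row for U/Mid/E/C (columns Out, Stay): (7,5) (7,5).
Under U/Mid/E/C, Omar's choice at the node after D-Out and at the node after D-Out-Mid and at the node after D-Out-Lo can never be reached regardless of what Pia does, so varying those choices leaves every outcome unchanged.
Holding the reachable choices fixed and varying the unreachable ones freely already gives 2 × 3 × 3 = 18 equivalent strategies.
No other strategy reproduces this row, so those 18 are the full class: U/Mid/W/B, U/Mid/W/A, U/Mid/W/C, U/Mid/S/B, U/Mid/S/A, U/Mid/S/C, U/Mid/E/B, U/Mid/E/A, U/Mid/E/C, U/Lo/W/B, U/Lo/W/A, U/Lo/W/C, U/Lo/S/B, U/Lo/S/A, U/Lo/S/C, U/Lo/E/B, U/Lo/E/A, U/Lo/E/C.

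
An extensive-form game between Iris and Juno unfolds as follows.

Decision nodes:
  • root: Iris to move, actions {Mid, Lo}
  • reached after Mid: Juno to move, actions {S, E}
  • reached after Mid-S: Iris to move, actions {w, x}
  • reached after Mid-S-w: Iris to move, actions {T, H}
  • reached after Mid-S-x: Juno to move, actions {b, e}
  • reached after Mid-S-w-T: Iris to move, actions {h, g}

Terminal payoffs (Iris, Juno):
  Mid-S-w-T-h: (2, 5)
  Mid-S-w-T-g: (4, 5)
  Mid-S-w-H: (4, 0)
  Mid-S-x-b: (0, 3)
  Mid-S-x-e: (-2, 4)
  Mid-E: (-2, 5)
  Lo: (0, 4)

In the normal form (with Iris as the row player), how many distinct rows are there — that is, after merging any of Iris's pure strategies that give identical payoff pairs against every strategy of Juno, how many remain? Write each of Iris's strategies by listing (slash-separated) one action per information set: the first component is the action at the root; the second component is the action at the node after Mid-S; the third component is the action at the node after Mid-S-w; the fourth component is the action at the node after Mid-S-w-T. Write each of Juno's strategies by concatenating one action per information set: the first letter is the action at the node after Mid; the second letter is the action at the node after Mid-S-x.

Iris has 16 pure strategies: Mid/w/T/h, Mid/w/T/g, Mid/w/H/h, Mid/w/H/g, Mid/x/T/h, Mid/x/T/g, Mid/x/H/h, Mid/x/H/g, Lo/w/T/h, Lo/w/T/g, Lo/w/H/h, Lo/w/H/g, Lo/x/T/h, Lo/x/T/g, Lo/x/H/h, Lo/x/H/g. Columns: Sb, Se, Eb, Ee.
{Mid/w/T/h} → row (2,5) (2,5) (-2,5) (-2,5)
{Mid/w/T/g} → row (4,5) (4,5) (-2,5) (-2,5)
{Mid/w/H/h, Mid/w/H/g} → row (4,0) (4,0) (-2,5) (-2,5)
{Mid/x/T/h, Mid/x/T/g, Mid/x/H/h, Mid/x/H/g} → row (0,3) (-2,4) (-2,5) (-2,5)
{Lo/w/T/h, Lo/w/T/g, Lo/w/H/h, Lo/w/H/g, Lo/x/T/h, Lo/x/T/g, Lo/x/H/h, Lo/x/H/g} → row (0,4) (0,4) (0,4) (0,4)
That's 5 distinct rows out of 16 strategies.

5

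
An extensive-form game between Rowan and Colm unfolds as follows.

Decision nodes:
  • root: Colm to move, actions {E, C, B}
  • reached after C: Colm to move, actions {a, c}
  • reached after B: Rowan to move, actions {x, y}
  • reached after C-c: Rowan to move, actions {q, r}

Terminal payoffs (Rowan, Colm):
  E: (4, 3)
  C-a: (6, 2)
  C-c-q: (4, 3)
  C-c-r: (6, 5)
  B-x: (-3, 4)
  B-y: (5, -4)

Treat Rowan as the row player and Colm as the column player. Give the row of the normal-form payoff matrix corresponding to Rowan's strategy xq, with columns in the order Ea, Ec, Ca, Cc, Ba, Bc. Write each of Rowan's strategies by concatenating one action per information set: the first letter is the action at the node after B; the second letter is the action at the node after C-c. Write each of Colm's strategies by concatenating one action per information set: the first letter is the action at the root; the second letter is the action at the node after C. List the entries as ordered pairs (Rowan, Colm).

(4,3) (4,3) (6,2) (4,3) (-3,4) (-3,4)

vs Ea: Colm plays E → (4, 3)
vs Ec: Colm plays E → (4, 3)
vs Ca: Colm plays C → Colm plays a at [C] → (6, 2)
vs Cc: Colm plays C → Colm plays c at [C] → Rowan plays q at [C-c] → (4, 3)
vs Ba: Colm plays B → Rowan plays x at [B] → (-3, 4)
vs Bc: Colm plays B → Rowan plays x at [B] → (-3, 4)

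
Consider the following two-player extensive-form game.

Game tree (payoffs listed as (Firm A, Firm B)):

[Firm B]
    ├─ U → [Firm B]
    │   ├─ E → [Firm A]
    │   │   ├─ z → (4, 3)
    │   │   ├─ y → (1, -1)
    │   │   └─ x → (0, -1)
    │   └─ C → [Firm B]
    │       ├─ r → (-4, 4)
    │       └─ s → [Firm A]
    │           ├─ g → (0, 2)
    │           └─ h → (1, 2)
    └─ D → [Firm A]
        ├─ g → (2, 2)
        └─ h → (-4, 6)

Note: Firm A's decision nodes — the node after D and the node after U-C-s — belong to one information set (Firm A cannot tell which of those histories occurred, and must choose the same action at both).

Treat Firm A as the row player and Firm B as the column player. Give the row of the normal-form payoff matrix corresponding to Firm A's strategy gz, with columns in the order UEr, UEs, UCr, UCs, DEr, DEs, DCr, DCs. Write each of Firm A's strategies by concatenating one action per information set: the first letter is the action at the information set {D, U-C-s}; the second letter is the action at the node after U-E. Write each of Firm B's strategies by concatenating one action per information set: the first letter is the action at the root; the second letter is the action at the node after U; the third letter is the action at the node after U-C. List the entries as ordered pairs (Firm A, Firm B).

vs UEr: Firm B plays U → Firm B plays E at [U] → Firm A plays z at [U-E] → (4, 3)
vs UEs: Firm B plays U → Firm B plays E at [U] → Firm A plays z at [U-E] → (4, 3)
vs UCr: Firm B plays U → Firm B plays C at [U] → Firm B plays r at [U-C] → (-4, 4)
vs UCs: Firm B plays U → Firm B plays C at [U] → Firm B plays s at [U-C] → Firm A plays g at [U-C-s] → (0, 2)
vs DEr: Firm B plays D → Firm A plays g at [D] → (2, 2)
vs DEs: Firm B plays D → Firm A plays g at [D] → (2, 2)
vs DCr: Firm B plays D → Firm A plays g at [D] → (2, 2)
vs DCs: Firm B plays D → Firm A plays g at [D] → (2, 2)

(4,3) (4,3) (-4,4) (0,2) (2,2) (2,2) (2,2) (2,2)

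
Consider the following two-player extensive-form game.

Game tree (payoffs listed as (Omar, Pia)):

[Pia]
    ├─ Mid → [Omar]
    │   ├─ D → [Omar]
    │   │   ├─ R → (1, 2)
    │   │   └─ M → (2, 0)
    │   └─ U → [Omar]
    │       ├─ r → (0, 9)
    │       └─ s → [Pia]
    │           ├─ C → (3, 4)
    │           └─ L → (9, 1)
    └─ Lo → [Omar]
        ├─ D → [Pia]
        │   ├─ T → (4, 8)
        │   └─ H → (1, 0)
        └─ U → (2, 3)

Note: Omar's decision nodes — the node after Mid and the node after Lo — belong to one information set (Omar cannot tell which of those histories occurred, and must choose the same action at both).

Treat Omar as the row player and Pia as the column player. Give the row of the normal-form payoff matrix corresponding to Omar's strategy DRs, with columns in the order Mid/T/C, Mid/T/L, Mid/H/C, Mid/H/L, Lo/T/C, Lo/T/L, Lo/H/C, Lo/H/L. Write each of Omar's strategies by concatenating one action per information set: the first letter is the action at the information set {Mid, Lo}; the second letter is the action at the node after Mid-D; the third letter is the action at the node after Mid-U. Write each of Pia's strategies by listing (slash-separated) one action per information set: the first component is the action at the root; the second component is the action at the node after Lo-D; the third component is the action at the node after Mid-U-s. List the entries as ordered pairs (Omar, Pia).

vs Mid/T/C: Pia plays Mid → Omar plays D at [Mid] → Omar plays R at [Mid-D] → (1, 2)
vs Mid/T/L: Pia plays Mid → Omar plays D at [Mid] → Omar plays R at [Mid-D] → (1, 2)
vs Mid/H/C: Pia plays Mid → Omar plays D at [Mid] → Omar plays R at [Mid-D] → (1, 2)
vs Mid/H/L: Pia plays Mid → Omar plays D at [Mid] → Omar plays R at [Mid-D] → (1, 2)
vs Lo/T/C: Pia plays Lo → Omar plays D at [Lo] → Pia plays T at [Lo-D] → (4, 8)
vs Lo/T/L: Pia plays Lo → Omar plays D at [Lo] → Pia plays T at [Lo-D] → (4, 8)
vs Lo/H/C: Pia plays Lo → Omar plays D at [Lo] → Pia plays H at [Lo-D] → (1, 0)
vs Lo/H/L: Pia plays Lo → Omar plays D at [Lo] → Pia plays H at [Lo-D] → (1, 0)

(1,2) (1,2) (1,2) (1,2) (4,8) (4,8) (1,0) (1,0)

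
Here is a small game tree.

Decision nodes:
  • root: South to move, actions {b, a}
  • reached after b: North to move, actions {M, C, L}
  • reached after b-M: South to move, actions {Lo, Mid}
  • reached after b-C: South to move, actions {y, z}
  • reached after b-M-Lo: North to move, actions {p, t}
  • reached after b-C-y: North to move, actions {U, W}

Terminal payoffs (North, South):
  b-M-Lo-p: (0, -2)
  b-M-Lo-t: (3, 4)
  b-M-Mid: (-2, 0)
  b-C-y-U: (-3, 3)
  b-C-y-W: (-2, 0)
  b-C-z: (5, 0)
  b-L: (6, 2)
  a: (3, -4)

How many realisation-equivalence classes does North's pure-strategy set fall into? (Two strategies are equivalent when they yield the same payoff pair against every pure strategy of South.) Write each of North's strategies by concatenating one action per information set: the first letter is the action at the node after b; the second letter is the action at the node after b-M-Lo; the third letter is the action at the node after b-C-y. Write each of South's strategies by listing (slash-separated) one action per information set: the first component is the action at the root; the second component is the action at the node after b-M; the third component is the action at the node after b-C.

North has 12 pure strategies: MpU, MpW, MtU, MtW, CpU, CpW, CtU, CtW, LpU, LpW, LtU, LtW. Columns: b/Lo/y, b/Lo/z, b/Mid/y, b/Mid/z, a/Lo/y, a/Lo/z, a/Mid/y, a/Mid/z.
{MpU, MpW} → row (0,-2) (0,-2) (-2,0) (-2,0) (3,-4) (3,-4) (3,-4) (3,-4)
{MtU, MtW} → row (3,4) (3,4) (-2,0) (-2,0) (3,-4) (3,-4) (3,-4) (3,-4)
{CpU, CtU} → row (-3,3) (5,0) (-3,3) (5,0) (3,-4) (3,-4) (3,-4) (3,-4)
{CpW, CtW} → row (-2,0) (5,0) (-2,0) (5,0) (3,-4) (3,-4) (3,-4) (3,-4)
{LpU, LpW, LtU, LtW} → row (6,2) (6,2) (6,2) (6,2) (3,-4) (3,-4) (3,-4) (3,-4)
That's 5 distinct rows out of 12 strategies.

5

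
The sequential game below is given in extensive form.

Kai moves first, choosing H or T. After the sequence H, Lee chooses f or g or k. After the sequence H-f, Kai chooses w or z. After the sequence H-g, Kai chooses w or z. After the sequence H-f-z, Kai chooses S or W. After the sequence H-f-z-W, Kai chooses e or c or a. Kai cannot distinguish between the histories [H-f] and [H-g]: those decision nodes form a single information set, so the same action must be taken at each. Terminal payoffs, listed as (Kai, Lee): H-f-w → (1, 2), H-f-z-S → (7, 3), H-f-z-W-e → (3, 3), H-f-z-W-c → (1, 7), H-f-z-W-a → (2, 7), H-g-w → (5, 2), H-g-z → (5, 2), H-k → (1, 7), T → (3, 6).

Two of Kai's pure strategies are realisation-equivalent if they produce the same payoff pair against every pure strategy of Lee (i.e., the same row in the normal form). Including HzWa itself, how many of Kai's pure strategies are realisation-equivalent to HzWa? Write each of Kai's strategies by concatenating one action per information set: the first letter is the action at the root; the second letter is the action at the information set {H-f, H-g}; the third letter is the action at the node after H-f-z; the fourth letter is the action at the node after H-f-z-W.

Row for HzWa (columns f, g, k): (2,7) (5,2) (1,7).
Every one of Kai's information sets is on the play path for some reply by Lee when Kai follows HzWa.
Changing the action at any of them therefore changes at least one column, so only HzWa itself gives this row.

1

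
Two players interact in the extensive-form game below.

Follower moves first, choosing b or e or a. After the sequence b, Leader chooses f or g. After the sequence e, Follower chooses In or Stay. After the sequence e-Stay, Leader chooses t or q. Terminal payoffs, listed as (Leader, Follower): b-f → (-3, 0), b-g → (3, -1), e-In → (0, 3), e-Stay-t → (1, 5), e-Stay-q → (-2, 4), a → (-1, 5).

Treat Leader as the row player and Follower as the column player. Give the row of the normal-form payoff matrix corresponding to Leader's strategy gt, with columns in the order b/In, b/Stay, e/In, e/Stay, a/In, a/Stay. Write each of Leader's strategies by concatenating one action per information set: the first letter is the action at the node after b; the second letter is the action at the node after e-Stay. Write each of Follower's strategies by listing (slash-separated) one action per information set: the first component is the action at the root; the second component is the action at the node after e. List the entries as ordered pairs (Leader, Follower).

(3,-1) (3,-1) (0,3) (1,5) (-1,5) (-1,5)

vs b/In: Follower plays b → Leader plays g at [b] → (3, -1)
vs b/Stay: Follower plays b → Leader plays g at [b] → (3, -1)
vs e/In: Follower plays e → Follower plays In at [e] → (0, 3)
vs e/Stay: Follower plays e → Follower plays Stay at [e] → Leader plays t at [e-Stay] → (1, 5)
vs a/In: Follower plays a → (-1, 5)
vs a/Stay: Follower plays a → (-1, 5)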